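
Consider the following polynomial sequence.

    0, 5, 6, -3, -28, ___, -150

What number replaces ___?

Using the first 5 terms:
First differences: 5  1  -9  -25
Second differences: -4  -10  -16
Third differences: -6  -6
Constant third difference = -6.
Extend forward: -16 − 6 = -22;  -25 − 22 = -47;  -28 − 47 = -75

-75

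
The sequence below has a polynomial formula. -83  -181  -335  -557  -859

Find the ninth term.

-3107

First differences: -98 , -154 , -222 , -302
Second differences: -56 , -68 , -80
Third differences: -12 , -12
The third differences are constant (-12).
-80 − 12 = -92;  -302 − 92 = -394;  -859 − 394 = -1253
-92 − 12 = -104;  -394 − 104 = -498;  -1253 − 498 = -1751
-104 − 12 = -116;  -498 − 116 = -614;  -1751 − 614 = -2365
-116 − 12 = -128;  -614 − 128 = -742;  -2365 − 742 = -3107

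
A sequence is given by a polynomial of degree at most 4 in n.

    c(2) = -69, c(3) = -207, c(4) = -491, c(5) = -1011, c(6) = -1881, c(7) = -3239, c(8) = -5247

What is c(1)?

-11

-138, -284, -520, -870, -1358, -2008
-146, -236, -350, -488, -650
-90, -114, -138, -162
-24, -24, -24
The fourth differences are constant at -24.
Work back: -90 + 24 = -66;  -146 + 66 = -80;  -138 + 80 = -58;  -69 + 58 = -11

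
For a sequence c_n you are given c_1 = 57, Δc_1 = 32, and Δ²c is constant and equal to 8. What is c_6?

Build the table forward from the leading diagonal:
Second differences: 8, 8, 8, 8, 8, 8
First differences: 32, 40, 48, 56, 64, 72
c: 57, 89, 129, 177, 233, 297

297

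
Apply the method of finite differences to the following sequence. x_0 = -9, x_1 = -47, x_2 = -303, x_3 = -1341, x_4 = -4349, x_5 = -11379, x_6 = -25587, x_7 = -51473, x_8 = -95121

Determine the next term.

-164439

First differences: -38 , -256 , -1038 , -3008 , -7030 , -14208 , -25886 , -43648
Second differences: -218 , -782 , -1970 , -4022 , -7178 , -11678 , -17762
Third differences: -564 , -1188 , -2052 , -3156 , -4500 , -6084
Fourth differences: -624 , -864 , -1104 , -1344 , -1584
Fifth differences: -240 , -240 , -240 , -240
Fifth differences constant at -240.
-1584 − 240 = -1824;  -6084 − 1824 = -7908;  -17762 − 7908 = -25670;  -43648 − 25670 = -69318;  -95121 − 69318 = -164439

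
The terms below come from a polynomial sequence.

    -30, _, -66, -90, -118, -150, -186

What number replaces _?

Using the last 5 terms:
First differences: -24, -28, -32, -36
Second differences: -4, -4, -4
Constant second difference = -4.
Extend backward: -24 + 4 = -20;  -66 + 20 = -46

-46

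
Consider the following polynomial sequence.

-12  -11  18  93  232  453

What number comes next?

774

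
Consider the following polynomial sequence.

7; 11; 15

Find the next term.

First differences: 4  4
The first differences are constant (4).
15 + 4 = 19

19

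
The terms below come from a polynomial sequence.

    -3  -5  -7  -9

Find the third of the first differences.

-2

Δ: -2, -2, -2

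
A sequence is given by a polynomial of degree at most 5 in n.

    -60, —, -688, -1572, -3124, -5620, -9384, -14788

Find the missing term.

Using the last 6 terms:
Δ: -884, -1552, -2496, -3764, -5404
Δ²: -668, -944, -1268, -1640
Δ³: -276, -324, -372
Δ⁴: -48, -48
Constant fourth difference = -48.
Extend backward: -276 + 48 = -228;  -668 + 228 = -440;  -884 + 440 = -444;  -688 + 444 = -244

-244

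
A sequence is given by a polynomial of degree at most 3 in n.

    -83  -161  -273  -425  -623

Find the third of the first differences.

-152

First differences: -78, -112, -152, -198
Second differences: -34, -40, -46
Third differences: -6, -6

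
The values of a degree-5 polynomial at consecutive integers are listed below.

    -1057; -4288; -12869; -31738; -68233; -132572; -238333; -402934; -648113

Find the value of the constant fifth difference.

Δ: -3231, -8581, -18869, -36495, -64339, -105761, -164601, -245179
Δ²: -5350, -10288, -17626, -27844, -41422, -58840, -80578
Δ³: -4938, -7338, -10218, -13578, -17418, -21738
Δ⁴: -2400, -2880, -3360, -3840, -4320
Δ⁵: -480, -480, -480, -480

-480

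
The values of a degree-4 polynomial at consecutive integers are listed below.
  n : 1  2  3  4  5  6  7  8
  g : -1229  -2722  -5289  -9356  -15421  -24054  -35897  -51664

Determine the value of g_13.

-219389

D1: -1493, -2567, -4067, -6065, -8633, -11843, -15767
D2: -1074, -1500, -1998, -2568, -3210, -3924
D3: -426, -498, -570, -642, -714
D4: -72, -72, -72, -72
Constant fourth difference = -72, so extend:
-714 − 72 = -786;  -3924 − 786 = -4710;  -15767 − 4710 = -20477;  -51664 − 20477 = -72141
-786 − 72 = -858;  -4710 − 858 = -5568;  -20477 − 5568 = -26045;  -72141 − 26045 = -98186
-858 − 72 = -930;  -5568 − 930 = -6498;  -26045 − 6498 = -32543;  -98186 − 32543 = -130729
-930 − 72 = -1002;  -6498 − 1002 = -7500;  -32543 − 7500 = -40043;  -130729 − 40043 = -170772
-1002 − 72 = -1074;  -7500 − 1074 = -8574;  -40043 − 8574 = -48617;  -170772 − 48617 = -219389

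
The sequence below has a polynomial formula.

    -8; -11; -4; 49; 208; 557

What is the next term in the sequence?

1204

D1: -3  7  53  159  349
D2: 10  46  106  190
D3: 36  60  84
D4: 24  24
Fourth differences constant at 24.
84 + 24 = 108;  190 + 108 = 298;  349 + 298 = 647;  557 + 647 = 1204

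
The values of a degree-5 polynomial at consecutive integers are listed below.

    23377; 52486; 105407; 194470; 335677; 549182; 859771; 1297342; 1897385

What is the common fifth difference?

D1: 29109, 52921, 89063, 141207, 213505, 310589, 437571, 600043
D2: 23812, 36142, 52144, 72298, 97084, 126982, 162472
D3: 12330, 16002, 20154, 24786, 29898, 35490
D4: 3672, 4152, 4632, 5112, 5592
D5: 480, 480, 480, 480

480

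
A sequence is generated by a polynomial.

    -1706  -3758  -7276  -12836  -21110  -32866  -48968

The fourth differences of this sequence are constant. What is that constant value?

First differences: -2052, -3518, -5560, -8274, -11756, -16102
Second differences: -1466, -2042, -2714, -3482, -4346
Third differences: -576, -672, -768, -864
Fourth differences: -96, -96, -96

-96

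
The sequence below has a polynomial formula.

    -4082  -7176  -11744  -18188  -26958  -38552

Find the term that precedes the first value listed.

Δ: -3094, -4568, -6444, -8770, -11594
Δ²: -1474, -1876, -2326, -2824
Δ³: -402, -450, -498
Δ⁴: -48, -48
The fourth differences are constant at -48.
Work back: -402 + 48 = -354;  -1474 + 354 = -1120;  -3094 + 1120 = -1974;  -4082 + 1974 = -2108

-2108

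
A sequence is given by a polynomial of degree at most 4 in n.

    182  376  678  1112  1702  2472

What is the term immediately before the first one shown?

72

194, 302, 434, 590, 770
108, 132, 156, 180
24, 24, 24
The third differences are constant at 24.
Work back: 108 − 24 = 84;  194 − 84 = 110;  182 − 110 = 72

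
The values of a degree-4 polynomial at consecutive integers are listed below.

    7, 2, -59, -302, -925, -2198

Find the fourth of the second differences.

-650

D1: -5, -61, -243, -623, -1273
D2: -56, -182, -380, -650
D3: -126, -198, -270
D4: -72, -72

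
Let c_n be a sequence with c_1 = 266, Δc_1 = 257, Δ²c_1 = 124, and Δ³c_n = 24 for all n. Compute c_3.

Build the table forward from the leading diagonal:
Δ³: 24  24  24
Δ²: 124  148  172
Δ: 257  381  529
c: 266  523  904

904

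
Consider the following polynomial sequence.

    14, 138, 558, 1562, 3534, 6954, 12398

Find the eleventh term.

69294

First differences: 124, 420, 1004, 1972, 3420, 5444
Second differences: 296, 584, 968, 1448, 2024
Third differences: 288, 384, 480, 576
Fourth differences: 96, 96, 96
Constant fourth difference = 96, so extend:
576 + 96 = 672;  2024 + 672 = 2696;  5444 + 2696 = 8140;  12398 + 8140 = 20538
672 + 96 = 768;  2696 + 768 = 3464;  8140 + 3464 = 11604;  20538 + 11604 = 32142
768 + 96 = 864;  3464 + 864 = 4328;  11604 + 4328 = 15932;  32142 + 15932 = 48074
864 + 96 = 960;  4328 + 960 = 5288;  15932 + 5288 = 21220;  48074 + 21220 = 69294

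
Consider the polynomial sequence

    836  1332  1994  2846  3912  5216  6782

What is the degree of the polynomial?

3

496, 662, 852, 1066, 1304, 1566
166, 190, 214, 238, 262
24, 24, 24, 24
The third differences are constant, so the polynomial has degree 3.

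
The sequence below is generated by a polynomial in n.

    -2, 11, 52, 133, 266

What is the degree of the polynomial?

3

First differences: 13, 41, 81, 133
Second differences: 28, 40, 52
Third differences: 12, 12
The third differences are constant, so the polynomial has degree 3.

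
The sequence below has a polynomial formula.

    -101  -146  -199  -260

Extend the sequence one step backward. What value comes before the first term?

First differences: -45  -53  -61
Second differences: -8  -8
The second differences are constant at -8.
Work back: -45 + 8 = -37;  -101 + 37 = -64

-64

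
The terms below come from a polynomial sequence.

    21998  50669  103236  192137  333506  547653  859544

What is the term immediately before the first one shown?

First differences: 28671  52567  88901  141369  214147  311891
Second differences: 23896  36334  52468  72778  97744
Third differences: 12438  16134  20310  24966
Fourth differences: 3696  4176  4656
Fifth differences: 480  480
The fifth differences are constant at 480.
Work back: 3696 − 480 = 3216;  12438 − 3216 = 9222;  23896 − 9222 = 14674;  28671 − 14674 = 13997;  21998 − 13997 = 8001

8001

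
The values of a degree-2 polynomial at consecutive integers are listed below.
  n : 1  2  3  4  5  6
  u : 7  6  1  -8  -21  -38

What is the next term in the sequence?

-59

Δ: -1, -5, -9, -13, -17
Δ²: -4, -4, -4, -4
Constant second difference = -4, so extend:
-17 − 4 = -21;  -38 − 21 = -59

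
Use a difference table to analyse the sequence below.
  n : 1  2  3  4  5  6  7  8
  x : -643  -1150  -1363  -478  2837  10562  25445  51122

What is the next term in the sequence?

92237

Δ: -507 , -213 , 885 , 3315 , 7725 , 14883 , 25677
Δ²: 294 , 1098 , 2430 , 4410 , 7158 , 10794
Δ³: 804 , 1332 , 1980 , 2748 , 3636
Δ⁴: 528 , 648 , 768 , 888
Δ⁵: 120 , 120 , 120
Constant fifth difference = 120, so extend:
888 + 120 = 1008;  3636 + 1008 = 4644;  10794 + 4644 = 15438;  25677 + 15438 = 41115;  51122 + 41115 = 92237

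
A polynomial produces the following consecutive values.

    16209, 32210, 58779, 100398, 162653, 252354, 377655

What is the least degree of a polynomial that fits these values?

16001, 26569, 41619, 62255, 89701, 125301
10568, 15050, 20636, 27446, 35600
4482, 5586, 6810, 8154
1104, 1224, 1344
120, 120
The fifth differences are constant, so the polynomial has degree 5.

5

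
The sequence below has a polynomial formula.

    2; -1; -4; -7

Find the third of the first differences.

-3

Δ: -3, -3, -3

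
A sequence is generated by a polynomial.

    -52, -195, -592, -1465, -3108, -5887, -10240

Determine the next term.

-16677

First differences: -143  -397  -873  -1643  -2779  -4353
Second differences: -254  -476  -770  -1136  -1574
Third differences: -222  -294  -366  -438
Fourth differences: -72  -72  -72
Fourth differences constant at -72.
-438 − 72 = -510;  -1574 − 510 = -2084;  -4353 − 2084 = -6437;  -10240 − 6437 = -16677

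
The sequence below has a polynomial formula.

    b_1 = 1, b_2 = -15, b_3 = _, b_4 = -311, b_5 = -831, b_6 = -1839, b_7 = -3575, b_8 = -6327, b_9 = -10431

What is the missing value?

-87

Using the last 6 terms:
-520, -1008, -1736, -2752, -4104
-488, -728, -1016, -1352
-240, -288, -336
-48, -48
Constant fourth difference = -48.
Extend backward: -240 + 48 = -192;  -488 + 192 = -296;  -520 + 296 = -224;  -311 + 224 = -87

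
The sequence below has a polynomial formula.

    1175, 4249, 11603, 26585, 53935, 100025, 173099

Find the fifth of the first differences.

46090

D1: 3074, 7354, 14982, 27350, 46090, 73074
D2: 4280, 7628, 12368, 18740, 26984
D3: 3348, 4740, 6372, 8244
D4: 1392, 1632, 1872
D5: 240, 240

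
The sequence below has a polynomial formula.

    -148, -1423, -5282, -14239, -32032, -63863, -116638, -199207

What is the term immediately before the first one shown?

73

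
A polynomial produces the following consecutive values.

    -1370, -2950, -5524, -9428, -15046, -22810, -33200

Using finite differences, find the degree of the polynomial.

4

D1: -1580, -2574, -3904, -5618, -7764, -10390
D2: -994, -1330, -1714, -2146, -2626
D3: -336, -384, -432, -480
D4: -48, -48, -48
The fourth differences are constant, so the polynomial has degree 4.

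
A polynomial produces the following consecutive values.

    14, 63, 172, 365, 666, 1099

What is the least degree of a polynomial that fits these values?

D1: 49, 109, 193, 301, 433
D2: 60, 84, 108, 132
D3: 24, 24, 24
The third differences are constant, so the polynomial has degree 3.

3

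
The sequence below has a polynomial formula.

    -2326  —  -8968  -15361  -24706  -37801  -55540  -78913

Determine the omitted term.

Using the last 6 terms:
D1: -6393, -9345, -13095, -17739, -23373
D2: -2952, -3750, -4644, -5634
D3: -798, -894, -990
D4: -96, -96
Constant fourth difference = -96.
Extend backward: -798 + 96 = -702;  -2952 + 702 = -2250;  -6393 + 2250 = -4143;  -8968 + 4143 = -4825

-4825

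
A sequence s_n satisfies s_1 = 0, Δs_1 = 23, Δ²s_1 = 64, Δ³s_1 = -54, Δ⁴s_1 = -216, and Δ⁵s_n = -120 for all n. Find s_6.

-985

Build the table forward from the leading diagonal:
Fifth differences: -120, -120, -120, -120, -120, -120
Fourth differences: -216, -336, -456, -576, -696, -816
Third differences: -54, -270, -606, -1062, -1638, -2334
Second differences: 64, 10, -260, -866, -1928, -3566
First differences: 23, 87, 97, -163, -1029, -2957
s: 0, 23, 110, 207, 44, -985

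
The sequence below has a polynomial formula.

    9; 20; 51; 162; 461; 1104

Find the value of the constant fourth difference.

48

Δ: 11, 31, 111, 299, 643
Δ²: 20, 80, 188, 344
Δ³: 60, 108, 156
Δ⁴: 48, 48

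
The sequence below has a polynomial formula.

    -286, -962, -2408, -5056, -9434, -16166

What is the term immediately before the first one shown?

-44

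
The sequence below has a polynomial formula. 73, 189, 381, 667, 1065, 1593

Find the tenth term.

116 , 192 , 286 , 398 , 528
76 , 94 , 112 , 130
18 , 18 , 18
Constant third difference = 18, so extend:
130 + 18 = 148;  528 + 148 = 676;  1593 + 676 = 2269
148 + 18 = 166;  676 + 166 = 842;  2269 + 842 = 3111
166 + 18 = 184;  842 + 184 = 1026;  3111 + 1026 = 4137
184 + 18 = 202;  1026 + 202 = 1228;  4137 + 1228 = 5365

5365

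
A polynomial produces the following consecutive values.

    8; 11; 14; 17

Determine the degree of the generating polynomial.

D1: 3, 3, 3
The first differences are constant, so the polynomial has degree 1.

1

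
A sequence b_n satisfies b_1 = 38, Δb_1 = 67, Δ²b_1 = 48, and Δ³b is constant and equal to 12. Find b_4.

395

Build the table forward from the leading diagonal:
Δ³: 12, 12, 12, 12
Δ²: 48, 60, 72, 84
Δ: 67, 115, 175, 247
b: 38, 105, 220, 395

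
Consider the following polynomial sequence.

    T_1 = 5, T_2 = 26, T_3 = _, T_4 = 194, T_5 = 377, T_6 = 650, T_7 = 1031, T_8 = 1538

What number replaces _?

83

Using the last 5 terms:
D1: 183, 273, 381, 507
D2: 90, 108, 126
D3: 18, 18
Constant third difference = 18.
Extend backward: 90 − 18 = 72;  183 − 72 = 111;  194 − 111 = 83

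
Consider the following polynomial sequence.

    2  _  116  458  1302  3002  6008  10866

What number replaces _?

18

Using the last 6 terms:
D1: 342, 844, 1700, 3006, 4858
D2: 502, 856, 1306, 1852
D3: 354, 450, 546
D4: 96, 96
Constant fourth difference = 96.
Extend backward: 354 − 96 = 258;  502 − 258 = 244;  342 − 244 = 98;  116 − 98 = 18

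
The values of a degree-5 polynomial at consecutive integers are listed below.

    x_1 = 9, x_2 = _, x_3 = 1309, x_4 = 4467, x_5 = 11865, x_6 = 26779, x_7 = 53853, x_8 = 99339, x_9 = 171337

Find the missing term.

Using the last 7 terms:
D1: 3158  7398  14914  27074  45486  71998
D2: 4240  7516  12160  18412  26512
D3: 3276  4644  6252  8100
D4: 1368  1608  1848
D5: 240  240
Constant fifth difference = 240.
Extend backward: 1368 − 240 = 1128;  3276 − 1128 = 2148;  4240 − 2148 = 2092;  3158 − 2092 = 1066;  1309 − 1066 = 243

243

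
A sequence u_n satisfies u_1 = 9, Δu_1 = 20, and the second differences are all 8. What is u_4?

Build the table forward from the leading diagonal:
D2: 8, 8, 8, 8
D1: 20, 28, 36, 44
u: 9, 29, 57, 93

93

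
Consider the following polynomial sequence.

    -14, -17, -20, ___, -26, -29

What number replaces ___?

Using the first 3 terms:
D1: -3  -3
Constant first difference = -3.
Extend forward: -20 − 3 = -23

-23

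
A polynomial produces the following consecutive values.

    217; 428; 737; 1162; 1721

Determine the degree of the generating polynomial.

211, 309, 425, 559
98, 116, 134
18, 18
The third differences are constant, so the polynomial has degree 3.

3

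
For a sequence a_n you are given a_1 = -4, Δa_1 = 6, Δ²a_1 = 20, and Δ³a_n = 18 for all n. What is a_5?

Build the table forward from the leading diagonal:
Third differences: 18  18  18  18  18
Second differences: 20  38  56  74  92
First differences: 6  26  64  120  194
a: -4  2  28  92  212

212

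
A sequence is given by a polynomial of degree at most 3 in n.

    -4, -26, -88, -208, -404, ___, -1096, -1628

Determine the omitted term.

Using the first 5 terms:
First differences: -22, -62, -120, -196
Second differences: -40, -58, -76
Third differences: -18, -18
Constant third difference = -18.
Extend forward: -76 − 18 = -94;  -196 − 94 = -290;  -404 − 290 = -694

-694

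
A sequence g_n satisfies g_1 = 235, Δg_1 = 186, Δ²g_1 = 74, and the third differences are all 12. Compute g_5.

1471

Build the table forward from the leading diagonal:
Δ³: 12, 12, 12, 12, 12
Δ²: 74, 86, 98, 110, 122
Δ: 186, 260, 346, 444, 554
g: 235, 421, 681, 1027, 1471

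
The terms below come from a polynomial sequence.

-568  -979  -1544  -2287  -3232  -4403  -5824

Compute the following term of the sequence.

-7519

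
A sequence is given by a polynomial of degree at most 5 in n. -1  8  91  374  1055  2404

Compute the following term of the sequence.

4763

9  83  283  681  1349
74  200  398  668
126  198  270
72  72
Constant fourth difference = 72, so extend:
270 + 72 = 342;  668 + 342 = 1010;  1349 + 1010 = 2359;  2404 + 2359 = 4763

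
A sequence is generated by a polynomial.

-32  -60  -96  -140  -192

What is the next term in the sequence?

-252

-28 , -36 , -44 , -52
-8 , -8 , -8
Constant second difference = -8, so extend:
-52 − 8 = -60;  -192 − 60 = -252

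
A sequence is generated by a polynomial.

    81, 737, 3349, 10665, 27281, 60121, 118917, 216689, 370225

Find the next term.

D1: 656, 2612, 7316, 16616, 32840, 58796, 97772, 153536
D2: 1956, 4704, 9300, 16224, 25956, 38976, 55764
D3: 2748, 4596, 6924, 9732, 13020, 16788
D4: 1848, 2328, 2808, 3288, 3768
D5: 480, 480, 480, 480
Fifth differences constant at 480.
3768 + 480 = 4248;  16788 + 4248 = 21036;  55764 + 21036 = 76800;  153536 + 76800 = 230336;  370225 + 230336 = 600561

600561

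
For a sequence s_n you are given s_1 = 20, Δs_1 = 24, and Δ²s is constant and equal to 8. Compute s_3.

Build the table forward from the leading diagonal:
Second differences: 8, 8, 8
First differences: 24, 32, 40
s: 20, 44, 76

76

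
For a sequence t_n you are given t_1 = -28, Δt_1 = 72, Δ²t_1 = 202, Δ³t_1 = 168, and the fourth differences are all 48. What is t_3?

318

Build the table forward from the leading diagonal:
Fourth differences: 48  48  48
Third differences: 168  216  264
Second differences: 202  370  586
First differences: 72  274  644
t: -28  44  318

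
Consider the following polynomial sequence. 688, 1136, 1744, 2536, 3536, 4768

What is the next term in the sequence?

6256

D1: 448  608  792  1000  1232
D2: 160  184  208  232
D3: 24  24  24
Third differences constant at 24.
232 + 24 = 256;  1232 + 256 = 1488;  4768 + 1488 = 6256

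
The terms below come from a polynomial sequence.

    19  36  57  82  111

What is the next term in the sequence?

D1: 17, 21, 25, 29
D2: 4, 4, 4
Second differences constant at 4.
29 + 4 = 33;  111 + 33 = 144

144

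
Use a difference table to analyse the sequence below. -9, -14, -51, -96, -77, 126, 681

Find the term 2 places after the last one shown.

-5 , -37 , -45 , 19 , 203 , 555
-32 , -8 , 64 , 184 , 352
24 , 72 , 120 , 168
48 , 48 , 48
The fourth differences are constant (48).
168 + 48 = 216;  352 + 216 = 568;  555 + 568 = 1123;  681 + 1123 = 1804
216 + 48 = 264;  568 + 264 = 832;  1123 + 832 = 1955;  1804 + 1955 = 3759

3759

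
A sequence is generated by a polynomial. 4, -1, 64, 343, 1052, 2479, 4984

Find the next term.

D1: -5 , 65 , 279 , 709 , 1427 , 2505
D2: 70 , 214 , 430 , 718 , 1078
D3: 144 , 216 , 288 , 360
D4: 72 , 72 , 72
The fourth differences are constant (72).
360 + 72 = 432;  1078 + 432 = 1510;  2505 + 1510 = 4015;  4984 + 4015 = 8999

8999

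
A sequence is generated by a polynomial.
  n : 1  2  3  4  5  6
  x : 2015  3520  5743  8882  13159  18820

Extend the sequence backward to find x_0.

1054

1505  2223  3139  4277  5661
718  916  1138  1384
198  222  246
24  24
The fourth differences are constant at 24.
Work back: 198 − 24 = 174;  718 − 174 = 544;  1505 − 544 = 961;  2015 − 961 = 1054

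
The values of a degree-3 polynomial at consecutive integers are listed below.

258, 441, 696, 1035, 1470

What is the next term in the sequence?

2013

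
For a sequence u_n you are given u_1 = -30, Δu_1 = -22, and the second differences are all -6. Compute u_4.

Build the table forward from the leading diagonal:
D2: -6  -6  -6  -6
D1: -22  -28  -34  -40
u: -30  -52  -80  -114

-114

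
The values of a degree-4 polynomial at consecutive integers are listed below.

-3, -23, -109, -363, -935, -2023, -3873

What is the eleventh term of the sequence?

-20 , -86 , -254 , -572 , -1088 , -1850
-66 , -168 , -318 , -516 , -762
-102 , -150 , -198 , -246
-48 , -48 , -48
Fourth differences constant at -48.
-246 − 48 = -294;  -762 − 294 = -1056;  -1850 − 1056 = -2906;  -3873 − 2906 = -6779
-294 − 48 = -342;  -1056 − 342 = -1398;  -2906 − 1398 = -4304;  -6779 − 4304 = -11083
-342 − 48 = -390;  -1398 − 390 = -1788;  -4304 − 1788 = -6092;  -11083 − 6092 = -17175
-390 − 48 = -438;  -1788 − 438 = -2226;  -6092 − 2226 = -8318;  -17175 − 8318 = -25493

-25493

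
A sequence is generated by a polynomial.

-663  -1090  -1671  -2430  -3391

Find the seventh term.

-6015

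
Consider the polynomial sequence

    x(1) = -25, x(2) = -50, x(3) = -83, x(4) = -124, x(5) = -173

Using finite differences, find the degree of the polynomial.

Δ: -25, -33, -41, -49
Δ²: -8, -8, -8
The second differences are constant, so the polynomial has degree 2.

2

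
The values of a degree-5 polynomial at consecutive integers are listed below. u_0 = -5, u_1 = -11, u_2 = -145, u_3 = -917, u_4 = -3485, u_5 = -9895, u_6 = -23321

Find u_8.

D1: -6 , -134 , -772 , -2568 , -6410 , -13426
D2: -128 , -638 , -1796 , -3842 , -7016
D3: -510 , -1158 , -2046 , -3174
D4: -648 , -888 , -1128
D5: -240 , -240
Constant fifth difference = -240, so extend:
-1128 − 240 = -1368;  -3174 − 1368 = -4542;  -7016 − 4542 = -11558;  -13426 − 11558 = -24984;  -23321 − 24984 = -48305
-1368 − 240 = -1608;  -4542 − 1608 = -6150;  -11558 − 6150 = -17708;  -24984 − 17708 = -42692;  -48305 − 42692 = -90997

-90997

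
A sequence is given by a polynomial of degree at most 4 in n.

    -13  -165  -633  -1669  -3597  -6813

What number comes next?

First differences: -152 , -468 , -1036 , -1928 , -3216
Second differences: -316 , -568 , -892 , -1288
Third differences: -252 , -324 , -396
Fourth differences: -72 , -72
The fourth differences are constant (-72).
-396 − 72 = -468;  -1288 − 468 = -1756;  -3216 − 1756 = -4972;  -6813 − 4972 = -11785

-11785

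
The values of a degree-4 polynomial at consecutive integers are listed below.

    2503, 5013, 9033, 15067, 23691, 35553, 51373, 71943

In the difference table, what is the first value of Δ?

First differences: 2510, 4020, 6034, 8624, 11862, 15820, 20570
Second differences: 1510, 2014, 2590, 3238, 3958, 4750
Third differences: 504, 576, 648, 720, 792
Fourth differences: 72, 72, 72, 72

2510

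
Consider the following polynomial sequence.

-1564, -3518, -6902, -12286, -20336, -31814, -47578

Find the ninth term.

Δ: -1954, -3384, -5384, -8050, -11478, -15764
Δ²: -1430, -2000, -2666, -3428, -4286
Δ³: -570, -666, -762, -858
Δ⁴: -96, -96, -96
Constant fourth difference = -96, so extend:
-858 − 96 = -954;  -4286 − 954 = -5240;  -15764 − 5240 = -21004;  -47578 − 21004 = -68582
-954 − 96 = -1050;  -5240 − 1050 = -6290;  -21004 − 6290 = -27294;  -68582 − 27294 = -95876

-95876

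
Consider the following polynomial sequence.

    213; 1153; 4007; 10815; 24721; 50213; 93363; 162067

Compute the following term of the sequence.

940  2854  6808  13906  25492  43150  68704
1914  3954  7098  11586  17658  25554
2040  3144  4488  6072  7896
1104  1344  1584  1824
240  240  240
Fifth differences constant at 240.
1824 + 240 = 2064;  7896 + 2064 = 9960;  25554 + 9960 = 35514;  68704 + 35514 = 104218;  162067 + 104218 = 266285

266285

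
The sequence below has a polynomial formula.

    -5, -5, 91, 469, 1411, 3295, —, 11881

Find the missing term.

Using the first 6 terms:
Δ: 0  96  378  942  1884
Δ²: 96  282  564  942
Δ³: 186  282  378
Δ⁴: 96  96
Constant fourth difference = 96.
Extend forward: 378 + 96 = 474;  942 + 474 = 1416;  1884 + 1416 = 3300;  3295 + 3300 = 6595

6595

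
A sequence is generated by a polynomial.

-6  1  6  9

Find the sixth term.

9

Δ: 7, 5, 3
Δ²: -2, -2
Second differences constant at -2.
3 − 2 = 1;  9 + 1 = 10
1 − 2 = -1;  10 − 1 = 9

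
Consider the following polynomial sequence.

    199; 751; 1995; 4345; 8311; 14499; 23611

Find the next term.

552, 1244, 2350, 3966, 6188, 9112
692, 1106, 1616, 2222, 2924
414, 510, 606, 702
96, 96, 96
The fourth differences are constant (96).
702 + 96 = 798;  2924 + 798 = 3722;  9112 + 3722 = 12834;  23611 + 12834 = 36445

36445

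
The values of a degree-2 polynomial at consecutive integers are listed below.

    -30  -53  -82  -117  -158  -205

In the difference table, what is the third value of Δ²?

D1: -23, -29, -35, -41, -47
D2: -6, -6, -6, -6

-6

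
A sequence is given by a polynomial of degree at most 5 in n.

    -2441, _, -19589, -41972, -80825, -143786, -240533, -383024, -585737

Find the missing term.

-7838

Using the last 7 terms:
D1: -22383  -38853  -62961  -96747  -142491  -202713
D2: -16470  -24108  -33786  -45744  -60222
D3: -7638  -9678  -11958  -14478
D4: -2040  -2280  -2520
D5: -240  -240
Constant fifth difference = -240.
Extend backward: -2040 + 240 = -1800;  -7638 + 1800 = -5838;  -16470 + 5838 = -10632;  -22383 + 10632 = -11751;  -19589 + 11751 = -7838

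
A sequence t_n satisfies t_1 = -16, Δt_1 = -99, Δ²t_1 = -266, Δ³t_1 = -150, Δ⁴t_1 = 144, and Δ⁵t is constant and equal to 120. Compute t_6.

Build the table forward from the leading diagonal:
Δ⁵: 120  120  120  120  120  120
Δ⁴: 144  264  384  504  624  744
Δ³: -150  -6  258  642  1146  1770
Δ²: -266  -416  -422  -164  478  1624
Δ: -99  -365  -781  -1203  -1367  -889
t: -16  -115  -480  -1261  -2464  -3831

-3831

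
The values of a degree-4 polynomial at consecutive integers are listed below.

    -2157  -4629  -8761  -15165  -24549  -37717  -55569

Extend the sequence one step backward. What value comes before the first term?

-829

Δ: -2472, -4132, -6404, -9384, -13168, -17852
Δ²: -1660, -2272, -2980, -3784, -4684
Δ³: -612, -708, -804, -900
Δ⁴: -96, -96, -96
The fourth differences are constant at -96.
Work back: -612 + 96 = -516;  -1660 + 516 = -1144;  -2472 + 1144 = -1328;  -2157 + 1328 = -829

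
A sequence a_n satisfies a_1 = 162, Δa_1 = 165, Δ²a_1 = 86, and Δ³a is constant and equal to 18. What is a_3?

Build the table forward from the leading diagonal:
Third differences: 18, 18, 18
Second differences: 86, 104, 122
First differences: 165, 251, 355
a: 162, 327, 578

578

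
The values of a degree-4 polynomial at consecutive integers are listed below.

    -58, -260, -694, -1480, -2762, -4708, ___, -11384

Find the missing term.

-7510

Using the first 6 terms:
Δ: -202  -434  -786  -1282  -1946
Δ²: -232  -352  -496  -664
Δ³: -120  -144  -168
Δ⁴: -24  -24
Constant fourth difference = -24.
Extend forward: -168 − 24 = -192;  -664 − 192 = -856;  -1946 − 856 = -2802;  -4708 − 2802 = -7510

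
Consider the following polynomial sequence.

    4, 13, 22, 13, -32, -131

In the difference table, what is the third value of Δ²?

-36

Δ: 9, 9, -9, -45, -99
Δ²: 0, -18, -36, -54
Δ³: -18, -18, -18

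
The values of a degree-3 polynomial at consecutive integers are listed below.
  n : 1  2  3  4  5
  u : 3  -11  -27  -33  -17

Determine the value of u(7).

D1: -14, -16, -6, 16
D2: -2, 10, 22
D3: 12, 12
Constant third difference = 12, so extend:
22 + 12 = 34;  16 + 34 = 50;  -17 + 50 = 33
34 + 12 = 46;  50 + 46 = 96;  33 + 96 = 129

129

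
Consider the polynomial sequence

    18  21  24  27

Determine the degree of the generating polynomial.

Δ: 3, 3, 3
The first differences are constant, so the polynomial has degree 1.

1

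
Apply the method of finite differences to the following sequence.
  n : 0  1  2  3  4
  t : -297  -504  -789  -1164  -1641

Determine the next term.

-2232

-207  -285  -375  -477
-78  -90  -102
-12  -12
The third differences are constant (-12).
-102 − 12 = -114;  -477 − 114 = -591;  -1641 − 591 = -2232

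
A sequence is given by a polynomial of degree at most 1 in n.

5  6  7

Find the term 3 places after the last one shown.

10

First differences: 1 , 1
Constant first difference = 1, so extend:
7 + 1 = 8
8 + 1 = 9
9 + 1 = 10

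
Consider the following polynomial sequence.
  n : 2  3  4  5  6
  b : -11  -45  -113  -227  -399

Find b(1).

1

Δ: -34, -68, -114, -172
Δ²: -34, -46, -58
Δ³: -12, -12
The third differences are constant at -12.
Work back: -34 + 12 = -22;  -34 + 22 = -12;  -11 + 12 = 1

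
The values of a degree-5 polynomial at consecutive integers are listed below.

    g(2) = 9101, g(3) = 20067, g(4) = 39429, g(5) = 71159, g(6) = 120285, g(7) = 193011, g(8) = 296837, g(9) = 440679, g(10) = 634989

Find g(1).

10966  19362  31730  49126  72726  103826  143842  194310
8396  12368  17396  23600  31100  40016  50468
3972  5028  6204  7500  8916  10452
1056  1176  1296  1416  1536
120  120  120  120
The fifth differences are constant at 120.
Work back: 1056 − 120 = 936;  3972 − 936 = 3036;  8396 − 3036 = 5360;  10966 − 5360 = 5606;  9101 − 5606 = 3495

3495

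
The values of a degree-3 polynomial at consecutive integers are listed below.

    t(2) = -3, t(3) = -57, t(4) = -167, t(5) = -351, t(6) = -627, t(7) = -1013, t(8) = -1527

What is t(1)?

-54  -110  -184  -276  -386  -514
-56  -74  -92  -110  -128
-18  -18  -18  -18
The third differences are constant at -18.
Work back: -56 + 18 = -38;  -54 + 38 = -16;  -3 + 16 = 13

13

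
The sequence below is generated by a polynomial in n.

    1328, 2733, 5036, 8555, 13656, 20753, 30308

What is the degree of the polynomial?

1405, 2303, 3519, 5101, 7097, 9555
898, 1216, 1582, 1996, 2458
318, 366, 414, 462
48, 48, 48
The fourth differences are constant, so the polynomial has degree 4.

4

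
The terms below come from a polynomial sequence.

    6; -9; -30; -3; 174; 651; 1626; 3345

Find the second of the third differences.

102

Δ: -15, -21, 27, 177, 477, 975, 1719
Δ²: -6, 48, 150, 300, 498, 744
Δ³: 54, 102, 150, 198, 246
Δ⁴: 48, 48, 48, 48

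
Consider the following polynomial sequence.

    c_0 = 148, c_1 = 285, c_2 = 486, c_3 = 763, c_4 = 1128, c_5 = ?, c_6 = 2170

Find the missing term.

1593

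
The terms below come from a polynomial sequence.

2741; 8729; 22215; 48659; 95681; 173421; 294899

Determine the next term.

Δ: 5988  13486  26444  47022  77740  121478
Δ²: 7498  12958  20578  30718  43738
Δ³: 5460  7620  10140  13020
Δ⁴: 2160  2520  2880
Δ⁵: 360  360
The fifth differences are constant (360).
2880 + 360 = 3240;  13020 + 3240 = 16260;  43738 + 16260 = 59998;  121478 + 59998 = 181476;  294899 + 181476 = 476375

476375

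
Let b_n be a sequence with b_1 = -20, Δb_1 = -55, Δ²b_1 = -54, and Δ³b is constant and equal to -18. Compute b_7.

-1520

Build the table forward from the leading diagonal:
Δ³: -18  -18  -18  -18  -18  -18  -18
Δ²: -54  -72  -90  -108  -126  -144  -162
Δ: -55  -109  -181  -271  -379  -505  -649
b: -20  -75  -184  -365  -636  -1015  -1520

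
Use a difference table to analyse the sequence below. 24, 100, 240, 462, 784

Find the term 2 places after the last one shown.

1800

Δ: 76, 140, 222, 322
Δ²: 64, 82, 100
Δ³: 18, 18
Constant third difference = 18, so extend:
100 + 18 = 118;  322 + 118 = 440;  784 + 440 = 1224
118 + 18 = 136;  440 + 136 = 576;  1224 + 576 = 1800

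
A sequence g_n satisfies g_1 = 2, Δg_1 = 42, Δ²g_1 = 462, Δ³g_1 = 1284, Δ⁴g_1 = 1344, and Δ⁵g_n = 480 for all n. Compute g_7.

Build the table forward from the leading diagonal:
Fifth differences: 480  480  480  480  480  480  480
Fourth differences: 1344  1824  2304  2784  3264  3744  4224
Third differences: 1284  2628  4452  6756  9540  12804  16548
Second differences: 462  1746  4374  8826  15582  25122  37926
First differences: 42  504  2250  6624  15450  31032  56154
g: 2  44  548  2798  9422  24872  55904

55904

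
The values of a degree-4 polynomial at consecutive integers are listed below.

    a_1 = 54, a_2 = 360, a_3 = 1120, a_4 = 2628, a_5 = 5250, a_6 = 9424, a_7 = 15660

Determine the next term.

24540

D1: 306 , 760 , 1508 , 2622 , 4174 , 6236
D2: 454 , 748 , 1114 , 1552 , 2062
D3: 294 , 366 , 438 , 510
D4: 72 , 72 , 72
Constant fourth difference = 72, so extend:
510 + 72 = 582;  2062 + 582 = 2644;  6236 + 2644 = 8880;  15660 + 8880 = 24540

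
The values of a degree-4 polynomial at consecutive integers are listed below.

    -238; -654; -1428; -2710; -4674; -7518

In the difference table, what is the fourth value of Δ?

D1: -416, -774, -1282, -1964, -2844
D2: -358, -508, -682, -880
D3: -150, -174, -198
D4: -24, -24

-1964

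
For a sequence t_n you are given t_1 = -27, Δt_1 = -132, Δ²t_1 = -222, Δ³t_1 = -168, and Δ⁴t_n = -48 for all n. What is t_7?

-8229

Build the table forward from the leading diagonal:
Δ⁴: -48  -48  -48  -48  -48  -48  -48
Δ³: -168  -216  -264  -312  -360  -408  -456
Δ²: -222  -390  -606  -870  -1182  -1542  -1950
Δ: -132  -354  -744  -1350  -2220  -3402  -4944
t: -27  -159  -513  -1257  -2607  -4827  -8229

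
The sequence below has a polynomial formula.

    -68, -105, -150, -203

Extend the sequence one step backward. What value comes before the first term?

-39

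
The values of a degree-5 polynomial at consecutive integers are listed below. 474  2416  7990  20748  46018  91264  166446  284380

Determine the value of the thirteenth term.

D1: 1942  5574  12758  25270  45246  75182  117934
D2: 3632  7184  12512  19976  29936  42752
D3: 3552  5328  7464  9960  12816
D4: 1776  2136  2496  2856
D5: 360  360  360
Constant fifth difference = 360, so extend:
2856 + 360 = 3216;  12816 + 3216 = 16032;  42752 + 16032 = 58784;  117934 + 58784 = 176718;  284380 + 176718 = 461098
3216 + 360 = 3576;  16032 + 3576 = 19608;  58784 + 19608 = 78392;  176718 + 78392 = 255110;  461098 + 255110 = 716208
3576 + 360 = 3936;  19608 + 3936 = 23544;  78392 + 23544 = 101936;  255110 + 101936 = 357046;  716208 + 357046 = 1073254
3936 + 360 = 4296;  23544 + 4296 = 27840;  101936 + 27840 = 129776;  357046 + 129776 = 486822;  1073254 + 486822 = 1560076
4296 + 360 = 4656;  27840 + 4656 = 32496;  129776 + 32496 = 162272;  486822 + 162272 = 649094;  1560076 + 649094 = 2209170

2209170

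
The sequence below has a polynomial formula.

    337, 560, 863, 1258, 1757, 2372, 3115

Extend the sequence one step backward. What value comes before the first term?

182

Δ: 223  303  395  499  615  743
Δ²: 80  92  104  116  128
Δ³: 12  12  12  12
The third differences are constant at 12.
Work back: 80 − 12 = 68;  223 − 68 = 155;  337 − 155 = 182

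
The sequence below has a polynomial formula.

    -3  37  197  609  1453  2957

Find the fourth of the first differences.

844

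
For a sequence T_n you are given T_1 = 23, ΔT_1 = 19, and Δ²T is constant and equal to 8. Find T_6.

Build the table forward from the leading diagonal:
Δ²: 8  8  8  8  8  8
Δ: 19  27  35  43  51  59
T: 23  42  69  104  147  198

198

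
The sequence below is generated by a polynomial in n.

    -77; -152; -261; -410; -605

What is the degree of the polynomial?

-75, -109, -149, -195
-34, -40, -46
-6, -6
The third differences are constant, so the polynomial has degree 3.

3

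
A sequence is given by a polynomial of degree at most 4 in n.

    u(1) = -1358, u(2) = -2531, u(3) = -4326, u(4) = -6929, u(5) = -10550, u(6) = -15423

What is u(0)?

Δ: -1173  -1795  -2603  -3621  -4873
Δ²: -622  -808  -1018  -1252
Δ³: -186  -210  -234
Δ⁴: -24  -24
The fourth differences are constant at -24.
Work back: -186 + 24 = -162;  -622 + 162 = -460;  -1173 + 460 = -713;  -1358 + 713 = -645

-645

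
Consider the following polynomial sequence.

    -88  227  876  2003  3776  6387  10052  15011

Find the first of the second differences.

334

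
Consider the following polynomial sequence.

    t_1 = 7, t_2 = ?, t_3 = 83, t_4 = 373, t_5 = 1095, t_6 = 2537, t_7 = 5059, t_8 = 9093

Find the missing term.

9

Using the last 6 terms:
D1: 290  722  1442  2522  4034
D2: 432  720  1080  1512
D3: 288  360  432
D4: 72  72
Constant fourth difference = 72.
Extend backward: 288 − 72 = 216;  432 − 216 = 216;  290 − 216 = 74;  83 − 74 = 9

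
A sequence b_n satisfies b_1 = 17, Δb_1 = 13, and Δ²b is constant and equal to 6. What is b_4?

74

Build the table forward from the leading diagonal:
Δ²: 6, 6, 6, 6
Δ: 13, 19, 25, 31
b: 17, 30, 49, 74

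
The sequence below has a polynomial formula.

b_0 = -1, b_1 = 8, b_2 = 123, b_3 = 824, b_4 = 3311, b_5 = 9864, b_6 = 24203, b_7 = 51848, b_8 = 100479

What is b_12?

9, 115, 701, 2487, 6553, 14339, 27645, 48631
106, 586, 1786, 4066, 7786, 13306, 20986
480, 1200, 2280, 3720, 5520, 7680
720, 1080, 1440, 1800, 2160
360, 360, 360, 360
Fifth differences constant at 360.
2160 + 360 = 2520;  7680 + 2520 = 10200;  20986 + 10200 = 31186;  48631 + 31186 = 79817;  100479 + 79817 = 180296
2520 + 360 = 2880;  10200 + 2880 = 13080;  31186 + 13080 = 44266;  79817 + 44266 = 124083;  180296 + 124083 = 304379
2880 + 360 = 3240;  13080 + 3240 = 16320;  44266 + 16320 = 60586;  124083 + 60586 = 184669;  304379 + 184669 = 489048
3240 + 360 = 3600;  16320 + 3600 = 19920;  60586 + 19920 = 80506;  184669 + 80506 = 265175;  489048 + 265175 = 754223

754223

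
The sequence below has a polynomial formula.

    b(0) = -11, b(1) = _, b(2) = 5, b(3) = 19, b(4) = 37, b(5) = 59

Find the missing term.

-5

Using the last 4 terms:
First differences: 14, 18, 22
Second differences: 4, 4
Constant second difference = 4.
Extend backward: 14 − 4 = 10;  5 − 10 = -5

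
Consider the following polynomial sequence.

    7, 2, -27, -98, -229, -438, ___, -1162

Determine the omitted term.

-743

Using the first 6 terms:
-5  -29  -71  -131  -209
-24  -42  -60  -78
-18  -18  -18
Constant third difference = -18.
Extend forward: -78 − 18 = -96;  -209 − 96 = -305;  -438 − 305 = -743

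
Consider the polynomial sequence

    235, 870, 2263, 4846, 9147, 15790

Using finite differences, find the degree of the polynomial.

4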